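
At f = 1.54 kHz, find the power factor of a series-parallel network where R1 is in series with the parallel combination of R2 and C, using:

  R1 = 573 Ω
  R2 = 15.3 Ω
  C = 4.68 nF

Step 1 — Angular frequency: ω = 2π·f = 2π·1540 = 9676 rad/s.
Step 2 — Component impedances:
  R1: Z = R = 573 Ω
  R2: Z = R = 15.3 Ω
  C: Z = 1/(jωC) = -j/(ω·C) = 0 - j2.208e+04 Ω
Step 3 — Parallel branch: R2 || C = 1/(1/R2 + 1/C) = 15.3 - j0.0106 Ω.
Step 4 — Series with R1: Z_total = R1 + (R2 || C) = 588.3 - j0.0106 Ω = 588.3∠-0.0° Ω.
Step 5 — Power factor: PF = cos(φ) = Re(Z)/|Z| = 588.3/588.3 = 1.
Step 6 — Type: Im(Z) = -0.0106 ⇒ leading (phase φ = -0.0°).

PF = 1 (leading, φ = -0.0°)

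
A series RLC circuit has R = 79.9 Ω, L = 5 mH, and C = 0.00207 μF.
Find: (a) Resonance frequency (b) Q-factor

Step 1 — Resonance condition Im(Z)=0 gives ω₀ = 1/√(LC).
Step 2 — ω₀ = 1/√(0.005·2.07e-09) = 3.108e+05 rad/s.
Step 3 — f₀ = ω₀/(2π) = 4.947e+04 Hz.
Step 4 — Series Q: Q = ω₀L/R = 3.108e+05·0.005/79.9 = 19.45.

(a) f₀ = 4.947e+04 Hz  (b) Q = 19.45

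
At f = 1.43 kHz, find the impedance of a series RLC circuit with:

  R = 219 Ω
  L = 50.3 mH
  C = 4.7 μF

Step 1 — Angular frequency: ω = 2π·f = 2π·1430 = 8985 rad/s.
Step 2 — Component impedances:
  R: Z = R = 219 Ω
  L: Z = jωL = j·8985·0.0503 = 0 + j451.9 Ω
  C: Z = 1/(jωC) = -j/(ω·C) = 0 - j23.68 Ω
Step 3 — Series combination: Z_total = R + L + C = 219 + j428.3 Ω = 481∠62.9° Ω.

Z = 219 + j428.3 Ω = 481∠62.9° Ω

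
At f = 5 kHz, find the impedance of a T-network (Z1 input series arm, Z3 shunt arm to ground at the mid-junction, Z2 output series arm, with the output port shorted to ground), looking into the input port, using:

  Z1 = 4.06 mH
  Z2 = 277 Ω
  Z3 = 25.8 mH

Step 1 — Angular frequency: ω = 2π·f = 2π·5000 = 3.142e+04 rad/s.
Step 2 — Component impedances:
  Z1: Z = jωL = j·3.142e+04·0.00406 = 0 + j127.5 Ω
  Z2: Z = R = 277 Ω
  Z3: Z = jωL = j·3.142e+04·0.0258 = 0 + j810.5 Ω
Step 3 — With the output port shorted to ground, the output series arm Z2 runs from the junction to ground; the shunt arm Z3 also runs from the junction to ground. They appear in parallel: Z3 || Z2 = 248 + j84.77 Ω.
Step 4 — Series with input arm Z1: Z_in = Z1 + (Z3 || Z2) = 248 + j212.3 Ω = 326.5∠40.6° Ω.

Z = 248 + j212.3 Ω = 326.5∠40.6° Ω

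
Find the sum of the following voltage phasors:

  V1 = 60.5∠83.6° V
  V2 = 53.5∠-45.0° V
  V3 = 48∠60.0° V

Step 1 — Convert each phasor to rectangular form:
  V1 = 60.5·(cos(83.6°) + j·sin(83.6°)) = 6.744 + j60.12 V
  V2 = 53.5·(cos(-45.0°) + j·sin(-45.0°)) = 37.83 - j37.83 V
  V3 = 48·(cos(60.0°) + j·sin(60.0°)) = 24 + j41.57 V
Step 2 — Sum components: V_total = 68.57 + j63.86 V.
Step 3 — Convert to polar: |V_total| = 93.71 V, ∠V_total = 43.0°.

V_total = 93.71∠43.0° V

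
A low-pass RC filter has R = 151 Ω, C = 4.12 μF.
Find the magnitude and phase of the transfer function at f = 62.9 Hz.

Step 1 — Angular frequency: ω = 2π·62.9 = 395.2 rad/s.
Step 2 — Transfer function: H(jω) = 1/(1 + jωRC).
Step 3 — Denominator: 1 + jωRC = 1 + j·395.2·151·4.12e-06 = 1 + j0.2459.
Step 4 — H = 0.943 - j0.2319.
Step 5 — Magnitude: |H| = 0.9711 (-0.3 dB); phase: φ = -13.8°.

|H| = 0.9711 (-0.3 dB), φ = -13.8°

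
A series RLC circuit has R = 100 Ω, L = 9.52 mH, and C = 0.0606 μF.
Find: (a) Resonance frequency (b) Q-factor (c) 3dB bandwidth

Step 1 — Resonance condition Im(Z)=0 gives ω₀ = 1/√(LC).
Step 2 — ω₀ = 1/√(0.00952·6.06e-08) = 4.163e+04 rad/s.
Step 3 — f₀ = ω₀/(2π) = 6626 Hz.
Step 4 — Series Q: Q = ω₀L/R = 4.163e+04·0.00952/100 = 3.964.
Step 5 — 3dB bandwidth: Δω = ω₀/Q = 1.05e+04 rad/s; BW = Δω/(2π) = 1672 Hz.

(a) f₀ = 6626 Hz  (b) Q = 3.964  (c) BW = 1672 Hz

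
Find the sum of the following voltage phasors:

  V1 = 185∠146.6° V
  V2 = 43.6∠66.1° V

Step 1 — Convert each phasor to rectangular form:
  V1 = 185·(cos(146.6°) + j·sin(146.6°)) = -154.4 + j101.8 V
  V2 = 43.6·(cos(66.1°) + j·sin(66.1°)) = 17.66 + j39.86 V
Step 2 — Sum components: V_total = -136.8 + j141.7 V.
Step 3 — Convert to polar: |V_total| = 196.9 V, ∠V_total = 134.0°.

V_total = 196.9∠134.0° V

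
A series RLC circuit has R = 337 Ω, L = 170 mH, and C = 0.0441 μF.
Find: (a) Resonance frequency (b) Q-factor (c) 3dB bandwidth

Step 1 — Resonance: ω₀ = 1/√(LC) = 1/√(0.17·4.41e-08) = 1.155e+04 rad/s.
Step 2 — f₀ = ω₀/(2π) = 1838 Hz.
Step 3 — Series Q: Q = ω₀L/R = 1.155e+04·0.17/337 = 5.826.
Step 4 — Bandwidth: Δω = ω₀/Q = 1982 rad/s; BW = Δω/(2π) = 315.5 Hz.

(a) f₀ = 1838 Hz  (b) Q = 5.826  (c) BW = 315.5 Hz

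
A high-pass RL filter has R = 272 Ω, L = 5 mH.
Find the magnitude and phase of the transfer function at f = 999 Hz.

Step 1 — Angular frequency: ω = 2π·999 = 6277 rad/s.
Step 2 — Transfer function: H(jω) = jωL/(R + jωL).
Step 3 — Numerator jωL = j·31.38; denominator R + jωL = 272 + j31.38.
Step 4 — H = 0.01314 + j0.1139.
Step 5 — Magnitude: |H| = 0.1146 (-18.8 dB); phase: φ = 83.4°.

|H| = 0.1146 (-18.8 dB), φ = 83.4°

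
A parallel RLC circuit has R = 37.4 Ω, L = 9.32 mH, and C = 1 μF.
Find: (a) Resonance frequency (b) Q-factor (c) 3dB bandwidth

Step 1 — Resonance: ω₀ = 1/√(LC) = 1/√(0.00932·1e-06) = 1.036e+04 rad/s.
Step 2 — f₀ = ω₀/(2π) = 1649 Hz.
Step 3 — Parallel Q: Q = R/(ω₀L) = 37.4/(1.036e+04·0.00932) = 0.3874.
Step 4 — Bandwidth: Δω = ω₀/Q = 2.674e+04 rad/s; BW = Δω/(2π) = 4255 Hz.

(a) f₀ = 1649 Hz  (b) Q = 0.3874  (c) BW = 4255 Hz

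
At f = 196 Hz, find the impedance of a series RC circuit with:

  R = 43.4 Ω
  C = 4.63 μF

Step 1 — Angular frequency: ω = 2π·f = 2π·196 = 1232 rad/s.
Step 2 — Component impedances:
  R: Z = R = 43.4 Ω
  C: Z = 1/(jωC) = -j/(ω·C) = 0 - j175.4 Ω
Step 3 — Series combination: Z_total = R + C = 43.4 - j175.4 Ω = 180.7∠-76.1° Ω.

Z = 43.4 - j175.4 Ω = 180.7∠-76.1° Ω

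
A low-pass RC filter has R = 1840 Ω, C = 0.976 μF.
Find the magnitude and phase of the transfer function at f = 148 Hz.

Step 1 — Angular frequency: ω = 2π·148 = 929.9 rad/s.
Step 2 — Transfer function: H(jω) = 1/(1 + jωRC).
Step 3 — Denominator: 1 + jωRC = 1 + j·929.9·1840·9.76e-07 = 1 + j1.67.
Step 4 — H = 0.2639 - j0.4408.
Step 5 — Magnitude: |H| = 0.5137 (-5.8 dB); phase: φ = -59.1°.

|H| = 0.5137 (-5.8 dB), φ = -59.1°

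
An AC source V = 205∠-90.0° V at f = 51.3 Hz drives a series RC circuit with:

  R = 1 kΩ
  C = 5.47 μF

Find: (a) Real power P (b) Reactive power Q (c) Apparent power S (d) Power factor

Step 1 — Angular frequency: ω = 2π·f = 2π·51.3 = 322.3 rad/s.
Step 2 — Component impedances:
  R: Z = R = 1000 Ω
  C: Z = 1/(jωC) = -j/(ω·C) = 0 - j567.2 Ω
Step 3 — Series combination: Z_total = R + C = 1000 - j567.2 Ω = 1150∠-29.6° Ω.
Step 4 — Source phasor: V = 205∠-90.0° V = 0 - j205 V.
Step 5 — Current: I = V / Z = 0.08797 - j0.1551 A = 0.1783∠-60.4° A.
Step 6 — Complex power: S = V·I* = 31.8 - j18.03 VA.
Step 7 — Real power: P = Re(S) = 31.8 W.
Step 8 — Reactive power: Q = Im(S) = -18.03 VAR.
Step 9 — Apparent power: |S| = 36.55 VA.
Step 10 — Power factor: PF = P/|S| = 0.8698 (leading).

(a) P = 31.8 W  (b) Q = -18.03 VAR  (c) S = 36.55 VA  (d) PF = 0.8698 (leading)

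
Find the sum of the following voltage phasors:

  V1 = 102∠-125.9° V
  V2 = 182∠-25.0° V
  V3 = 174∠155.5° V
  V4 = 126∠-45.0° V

Step 1 — Convert each phasor to rectangular form:
  V1 = 102·(cos(-125.9°) + j·sin(-125.9°)) = -59.81 - j82.62 V
  V2 = 182·(cos(-25.0°) + j·sin(-25.0°)) = 164.9 - j76.92 V
  V3 = 174·(cos(155.5°) + j·sin(155.5°)) = -158.3 + j72.16 V
  V4 = 126·(cos(-45.0°) + j·sin(-45.0°)) = 89.1 - j89.1 V
Step 2 — Sum components: V_total = 35.9 - j176.5 V.
Step 3 — Convert to polar: |V_total| = 180.1 V, ∠V_total = -78.5°.

V_total = 180.1∠-78.5° V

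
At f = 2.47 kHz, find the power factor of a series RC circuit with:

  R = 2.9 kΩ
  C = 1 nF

Step 1 — Angular frequency: ω = 2π·f = 2π·2470 = 1.552e+04 rad/s.
Step 2 — Component impedances:
  R: Z = R = 2900 Ω
  C: Z = 1/(jωC) = -j/(ω·C) = 0 - j6.444e+04 Ω
Step 3 — Series combination: Z_total = R + C = 2900 - j6.444e+04 Ω = 6.45e+04∠-87.4° Ω.
Step 4 — Power factor: PF = cos(φ) = Re(Z)/|Z| = 2900/6.45e+04 = 0.04496.
Step 5 — Type: Im(Z) = -6.444e+04 ⇒ leading (phase φ = -87.4°).

PF = 0.04496 (leading, φ = -87.4°)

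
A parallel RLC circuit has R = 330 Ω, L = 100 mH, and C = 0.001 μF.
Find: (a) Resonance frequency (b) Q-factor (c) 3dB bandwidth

Step 1 — Resonance: ω₀ = 1/√(LC) = 1/√(0.1·1e-09) = 1e+05 rad/s.
Step 2 — f₀ = ω₀/(2π) = 1.592e+04 Hz.
Step 3 — Parallel Q: Q = R/(ω₀L) = 330/(1e+05·0.1) = 0.033.
Step 4 — Bandwidth: Δω = ω₀/Q = 3.03e+06 rad/s; BW = Δω/(2π) = 4.823e+05 Hz.

(a) f₀ = 1.592e+04 Hz  (b) Q = 0.033  (c) BW = 4.823e+05 Hz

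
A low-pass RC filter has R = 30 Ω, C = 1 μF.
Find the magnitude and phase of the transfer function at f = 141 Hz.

Step 1 — Angular frequency: ω = 2π·141 = 885.9 rad/s.
Step 2 — Transfer function: H(jω) = 1/(1 + jωRC).
Step 3 — Denominator: 1 + jωRC = 1 + j·885.9·30·1e-06 = 1 + j0.02658.
Step 4 — H = 0.9993 - j0.02656.
Step 5 — Magnitude: |H| = 0.9996 (-0.0 dB); phase: φ = -1.5°.

|H| = 0.9996 (-0.0 dB), φ = -1.5°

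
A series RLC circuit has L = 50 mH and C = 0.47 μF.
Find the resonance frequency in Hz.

Step 1 — Resonance condition Im(Z)=0 gives ω₀ = 1/√(LC).
Step 2 — ω₀ = 1/√(0.05·4.7e-07) = 6523 rad/s.
Step 3 — f₀ = ω₀/(2π) = 1038 Hz.

f₀ = 1038 Hz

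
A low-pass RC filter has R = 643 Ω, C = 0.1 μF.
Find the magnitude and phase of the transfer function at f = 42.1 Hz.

Step 1 — Angular frequency: ω = 2π·42.1 = 264.5 rad/s.
Step 2 — Transfer function: H(jω) = 1/(1 + jωRC).
Step 3 — Denominator: 1 + jωRC = 1 + j·264.5·643·1e-07 = 1 + j0.01701.
Step 4 — H = 0.9997 - j0.017.
Step 5 — Magnitude: |H| = 0.9999 (-0.0 dB); phase: φ = -1.0°.

|H| = 0.9999 (-0.0 dB), φ = -1.0°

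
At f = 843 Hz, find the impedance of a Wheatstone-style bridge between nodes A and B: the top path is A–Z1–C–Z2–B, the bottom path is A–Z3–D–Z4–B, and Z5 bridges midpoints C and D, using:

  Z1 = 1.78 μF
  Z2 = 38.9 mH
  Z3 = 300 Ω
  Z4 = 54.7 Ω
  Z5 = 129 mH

Step 1 — Angular frequency: ω = 2π·f = 2π·843 = 5297 rad/s.
Step 2 — Component impedances:
  Z1: Z = 1/(jωC) = -j/(ω·C) = 0 - j106.1 Ω
  Z2: Z = jωL = j·5297·0.0389 = 0 + j206 Ω
  Z3: Z = R = 300 Ω
  Z4: Z = R = 54.7 Ω
  Z5: Z = jωL = j·5297·0.129 = 0 + j683.3 Ω
Step 3 — Bridge requires nodal analysis (the Z5 bridge couples midpoints C and D, so the two paths cannot be reduced to a simple series/parallel combination). Setting node B to ground and injecting 1 A at node A, the 3-node admittance system at A, C, D solves to V_A = Z_AB = 10.95 + j54.13 Ω = 55.22∠78.6° Ω.

Z = 10.95 + j54.13 Ω = 55.22∠78.6° Ω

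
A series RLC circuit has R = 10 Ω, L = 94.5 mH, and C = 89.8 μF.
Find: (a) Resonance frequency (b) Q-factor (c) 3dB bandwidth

Step 1 — Resonance: ω₀ = 1/√(LC) = 1/√(0.0945·8.98e-05) = 343.3 rad/s.
Step 2 — f₀ = ω₀/(2π) = 54.63 Hz.
Step 3 — Series Q: Q = ω₀L/R = 343.3·0.0945/10 = 3.244.
Step 4 — Bandwidth: Δω = ω₀/Q = 105.8 rad/s; BW = Δω/(2π) = 16.84 Hz.

(a) f₀ = 54.63 Hz  (b) Q = 3.244  (c) BW = 16.84 Hz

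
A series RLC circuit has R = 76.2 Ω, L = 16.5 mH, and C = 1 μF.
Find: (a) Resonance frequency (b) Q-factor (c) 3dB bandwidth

Step 1 — Resonance: ω₀ = 1/√(LC) = 1/√(0.0165·1e-06) = 7785 rad/s.
Step 2 — f₀ = ω₀/(2π) = 1239 Hz.
Step 3 — Series Q: Q = ω₀L/R = 7785·0.0165/76.2 = 1.686.
Step 4 — Bandwidth: Δω = ω₀/Q = 4618 rad/s; BW = Δω/(2π) = 735 Hz.

(a) f₀ = 1239 Hz  (b) Q = 1.686  (c) BW = 735 Hz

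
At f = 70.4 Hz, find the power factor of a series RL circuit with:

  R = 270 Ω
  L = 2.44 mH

Step 1 — Angular frequency: ω = 2π·f = 2π·70.4 = 442.3 rad/s.
Step 2 — Component impedances:
  R: Z = R = 270 Ω
  L: Z = jωL = j·442.3·0.00244 = 0 + j1.079 Ω
Step 3 — Series combination: Z_total = R + L = 270 + j1.079 Ω = 270∠0.2° Ω.
Step 4 — Power factor: PF = cos(φ) = Re(Z)/|Z| = 270/270 = 1.
Step 5 — Type: Im(Z) = 1.079 ⇒ lagging (phase φ = 0.2°).

PF = 1 (lagging, φ = 0.2°)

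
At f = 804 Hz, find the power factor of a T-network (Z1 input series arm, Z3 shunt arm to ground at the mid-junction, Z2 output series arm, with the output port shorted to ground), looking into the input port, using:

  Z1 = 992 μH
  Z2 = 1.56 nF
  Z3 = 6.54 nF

Step 1 — Angular frequency: ω = 2π·f = 2π·804 = 5052 rad/s.
Step 2 — Component impedances:
  Z1: Z = jωL = j·5052·0.000992 = 0 + j5.011 Ω
  Z2: Z = 1/(jωC) = -j/(ω·C) = 0 - j1.269e+05 Ω
  Z3: Z = 1/(jωC) = -j/(ω·C) = 0 - j3.027e+04 Ω
Step 3 — With the output port shorted to ground, the output series arm Z2 runs from the junction to ground; the shunt arm Z3 also runs from the junction to ground. They appear in parallel: Z3 || Z2 = 0 - j2.444e+04 Ω.
Step 4 — Series with input arm Z1: Z_in = Z1 + (Z3 || Z2) = 0 - j2.443e+04 Ω = 2.443e+04∠-90.0° Ω.
Step 5 — Power factor: PF = cos(φ) = Re(Z)/|Z| = 0/2.443e+04 = 0.
Step 6 — Type: Im(Z) = -2.443e+04 ⇒ leading (phase φ = -90.0°).

PF = 0 (leading, φ = -90.0°)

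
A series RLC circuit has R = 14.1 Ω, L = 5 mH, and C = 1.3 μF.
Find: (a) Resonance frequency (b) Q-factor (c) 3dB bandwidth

Step 1 — Resonance: ω₀ = 1/√(LC) = 1/√(0.005·1.3e-06) = 1.24e+04 rad/s.
Step 2 — f₀ = ω₀/(2π) = 1974 Hz.
Step 3 — Series Q: Q = ω₀L/R = 1.24e+04·0.005/14.1 = 4.398.
Step 4 — Bandwidth: Δω = ω₀/Q = 2820 rad/s; BW = Δω/(2π) = 448.8 Hz.

(a) f₀ = 1974 Hz  (b) Q = 4.398  (c) BW = 448.8 Hz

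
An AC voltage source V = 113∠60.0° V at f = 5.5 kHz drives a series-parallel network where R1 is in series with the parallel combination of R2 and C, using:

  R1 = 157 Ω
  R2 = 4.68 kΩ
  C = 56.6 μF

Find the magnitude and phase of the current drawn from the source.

Step 1 — Angular frequency: ω = 2π·f = 2π·5500 = 3.456e+04 rad/s.
Step 2 — Component impedances:
  R1: Z = R = 157 Ω
  R2: Z = R = 4680 Ω
  C: Z = 1/(jωC) = -j/(ω·C) = 0 - j0.5113 Ω
Step 3 — Parallel branch: R2 || C = 1/(1/R2 + 1/C) = 5.585e-05 - j0.5113 Ω.
Step 4 — Series with R1: Z_total = R1 + (R2 || C) = 157 - j0.5113 Ω = 157∠-0.2° Ω.
Step 5 — Source phasor: V = 113∠60.0° V = 56.5 + j97.86 V.
Step 6 — Ohm's law: I = V / Z_total = (56.5 + j97.86) / (157 - j0.5113) = 0.3578 + j0.6245 A.
Step 7 — Convert to polar: |I| = 0.7197 A, ∠I = 60.2°.

I = 0.7197∠60.2° A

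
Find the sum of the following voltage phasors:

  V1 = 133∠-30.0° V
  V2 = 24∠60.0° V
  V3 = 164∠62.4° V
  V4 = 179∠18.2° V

Step 1 — Convert each phasor to rectangular form:
  V1 = 133·(cos(-30.0°) + j·sin(-30.0°)) = 115.2 - j66.5 V
  V2 = 24·(cos(60.0°) + j·sin(60.0°)) = 12 + j20.78 V
  V3 = 164·(cos(62.4°) + j·sin(62.4°)) = 75.98 + j145.3 V
  V4 = 179·(cos(18.2°) + j·sin(18.2°)) = 170 + j55.91 V
Step 2 — Sum components: V_total = 373.2 + j155.5 V.
Step 3 — Convert to polar: |V_total| = 404.3 V, ∠V_total = 22.6°.

V_total = 404.3∠22.6° V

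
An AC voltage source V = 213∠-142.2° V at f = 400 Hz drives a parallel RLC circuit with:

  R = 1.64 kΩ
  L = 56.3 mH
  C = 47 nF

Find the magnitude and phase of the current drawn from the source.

Step 1 — Angular frequency: ω = 2π·f = 2π·400 = 2513 rad/s.
Step 2 — Component impedances:
  R: Z = R = 1640 Ω
  L: Z = jωL = j·2513·0.0563 = 0 + j141.5 Ω
  C: Z = 1/(jωC) = -j/(ω·C) = 0 - j8466 Ω
Step 3 — Parallel combination: 1/Z_total = 1/R + 1/L + 1/C; Z_total = 12.53 + j142.8 Ω = 143.4∠85.0° Ω.
Step 4 — Source phasor: V = 213∠-142.2° V = -168.3 - j130.5 V.
Step 5 — Ohm's law: I = V / Z_total = (-168.3 - j130.5) / (12.53 + j142.8) = -1.01 + j1.09 A.
Step 6 — Convert to polar: |I| = 1.486 A, ∠I = 132.8°.

I = 1.486∠132.8° A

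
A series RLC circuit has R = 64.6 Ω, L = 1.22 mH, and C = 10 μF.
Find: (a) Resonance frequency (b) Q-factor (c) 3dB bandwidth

Step 1 — Resonance: ω₀ = 1/√(LC) = 1/√(0.00122·1e-05) = 9054 rad/s.
Step 2 — f₀ = ω₀/(2π) = 1441 Hz.
Step 3 — Series Q: Q = ω₀L/R = 9054·0.00122/64.6 = 0.171.
Step 4 — Bandwidth: Δω = ω₀/Q = 5.295e+04 rad/s; BW = Δω/(2π) = 8427 Hz.

(a) f₀ = 1441 Hz  (b) Q = 0.171  (c) BW = 8427 Hz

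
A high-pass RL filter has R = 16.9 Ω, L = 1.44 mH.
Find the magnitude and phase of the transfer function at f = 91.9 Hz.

Step 1 — Angular frequency: ω = 2π·91.9 = 577.4 rad/s.
Step 2 — Transfer function: H(jω) = jωL/(R + jωL).
Step 3 — Numerator jωL = j·0.8315; denominator R + jωL = 16.9 + j0.8315.
Step 4 — H = 0.002415 + j0.04908.
Step 5 — Magnitude: |H| = 0.04914 (-26.2 dB); phase: φ = 87.2°.

|H| = 0.04914 (-26.2 dB), φ = 87.2°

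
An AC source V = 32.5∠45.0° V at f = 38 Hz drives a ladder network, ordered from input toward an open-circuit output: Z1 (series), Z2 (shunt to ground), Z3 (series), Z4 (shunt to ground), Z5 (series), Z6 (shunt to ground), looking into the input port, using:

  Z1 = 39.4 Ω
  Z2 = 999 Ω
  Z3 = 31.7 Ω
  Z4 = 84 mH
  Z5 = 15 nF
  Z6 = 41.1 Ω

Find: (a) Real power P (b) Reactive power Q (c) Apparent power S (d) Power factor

Step 1 — Angular frequency: ω = 2π·f = 2π·38 = 238.8 rad/s.
Step 2 — Component impedances:
  Z1: Z = R = 39.4 Ω
  Z2: Z = R = 999 Ω
  Z3: Z = R = 31.7 Ω
  Z4: Z = jωL = j·238.8·0.084 = 0 + j20.06 Ω
  Z5: Z = 1/(jωC) = -j/(ω·C) = 0 - j2.792e+05 Ω
  Z6: Z = R = 41.1 Ω
Step 3 — Ladder network (open output): work backward from the far end, alternating series and parallel combinations. Z_in = 70.49 + j18.84 Ω = 72.96∠15.0° Ω.
Step 4 — Source phasor: V = 32.5∠45.0° V = 22.98 + j22.98 V.
Step 5 — Current: I = V / Z = 0.3856 + j0.223 A = 0.4454∠30.0° A.
Step 6 — Complex power: S = V·I* = 13.99 + j3.737 VA.
Step 7 — Real power: P = Re(S) = 13.99 W.
Step 8 — Reactive power: Q = Im(S) = 3.737 VAR.
Step 9 — Apparent power: |S| = 14.48 VA.
Step 10 — Power factor: PF = P/|S| = 0.9661 (lagging).

(a) P = 13.99 W  (b) Q = 3.737 VAR  (c) S = 14.48 VA  (d) PF = 0.9661 (lagging)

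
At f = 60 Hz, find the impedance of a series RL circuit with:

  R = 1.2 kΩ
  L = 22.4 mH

Step 1 — Angular frequency: ω = 2π·f = 2π·60 = 377 rad/s.
Step 2 — Component impedances:
  R: Z = R = 1200 Ω
  L: Z = jωL = j·377·0.0224 = 0 + j8.445 Ω
Step 3 — Series combination: Z_total = R + L = 1200 + j8.445 Ω = 1200∠0.4° Ω.

Z = 1200 + j8.445 Ω = 1200∠0.4° Ω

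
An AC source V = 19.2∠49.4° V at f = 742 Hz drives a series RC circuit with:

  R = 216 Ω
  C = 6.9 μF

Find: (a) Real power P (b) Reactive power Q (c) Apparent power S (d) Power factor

Step 1 — Angular frequency: ω = 2π·f = 2π·742 = 4662 rad/s.
Step 2 — Component impedances:
  R: Z = R = 216 Ω
  C: Z = 1/(jωC) = -j/(ω·C) = 0 - j31.09 Ω
Step 3 — Series combination: Z_total = R + C = 216 - j31.09 Ω = 218.2∠-8.2° Ω.
Step 4 — Source phasor: V = 19.2∠49.4° V = 12.49 + j14.58 V.
Step 5 — Current: I = V / Z = 0.04716 + j0.07428 A = 0.08798∠57.6° A.
Step 6 — Complex power: S = V·I* = 1.672 - j0.2406 VA.
Step 7 — Real power: P = Re(S) = 1.672 W.
Step 8 — Reactive power: Q = Im(S) = -0.2406 VAR.
Step 9 — Apparent power: |S| = 1.689 VA.
Step 10 — Power factor: PF = P/|S| = 0.9898 (leading).

(a) P = 1.672 W  (b) Q = -0.2406 VAR  (c) S = 1.689 VA  (d) PF = 0.9898 (leading)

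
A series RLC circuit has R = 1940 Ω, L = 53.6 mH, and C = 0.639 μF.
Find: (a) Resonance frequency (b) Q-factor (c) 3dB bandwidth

Step 1 — Resonance condition Im(Z)=0 gives ω₀ = 1/√(LC).
Step 2 — ω₀ = 1/√(0.0536·6.39e-07) = 5403 rad/s.
Step 3 — f₀ = ω₀/(2π) = 860 Hz.
Step 4 — Series Q: Q = ω₀L/R = 5403·0.0536/1940 = 0.1493.
Step 5 — 3dB bandwidth: Δω = ω₀/Q = 3.619e+04 rad/s; BW = Δω/(2π) = 5760 Hz.

(a) f₀ = 860 Hz  (b) Q = 0.1493  (c) BW = 5760 Hz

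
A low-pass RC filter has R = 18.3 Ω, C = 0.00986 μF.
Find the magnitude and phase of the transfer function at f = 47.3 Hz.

Step 1 — Angular frequency: ω = 2π·47.3 = 297.2 rad/s.
Step 2 — Transfer function: H(jω) = 1/(1 + jωRC).
Step 3 — Denominator: 1 + jωRC = 1 + j·297.2·18.3·9.86e-09 = 1 + j5.363e-05.
Step 4 — H = 1 - j5.363e-05.
Step 5 — Magnitude: |H| = 1 (-0.0 dB); phase: φ = -0.0°.

|H| = 1 (-0.0 dB), φ = -0.0°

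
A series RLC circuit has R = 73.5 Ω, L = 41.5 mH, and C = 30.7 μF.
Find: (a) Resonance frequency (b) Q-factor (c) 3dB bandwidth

Step 1 — Resonance: ω₀ = 1/√(LC) = 1/√(0.0415·3.07e-05) = 885.9 rad/s.
Step 2 — f₀ = ω₀/(2π) = 141 Hz.
Step 3 — Series Q: Q = ω₀L/R = 885.9·0.0415/73.5 = 0.5002.
Step 4 — Bandwidth: Δω = ω₀/Q = 1771 rad/s; BW = Δω/(2π) = 281.9 Hz.

(a) f₀ = 141 Hz  (b) Q = 0.5002  (c) BW = 281.9 Hz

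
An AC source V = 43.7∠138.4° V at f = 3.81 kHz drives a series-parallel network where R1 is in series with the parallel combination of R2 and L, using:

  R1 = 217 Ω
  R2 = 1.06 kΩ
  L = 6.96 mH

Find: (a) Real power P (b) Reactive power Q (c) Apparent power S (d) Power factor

Step 1 — Angular frequency: ω = 2π·f = 2π·3810 = 2.394e+04 rad/s.
Step 2 — Component impedances:
  R1: Z = R = 217 Ω
  R2: Z = R = 1060 Ω
  L: Z = jωL = j·2.394e+04·0.00696 = 0 + j166.6 Ω
Step 3 — Parallel branch: R2 || L = 1/(1/R2 + 1/L) = 25.56 + j162.6 Ω.
Step 4 — Series with R1: Z_total = R1 + (R2 || L) = 242.6 + j162.6 Ω = 292∠33.8° Ω.
Step 5 — Source phasor: V = 43.7∠138.4° V = -32.68 + j29.01 V.
Step 6 — Current: I = V / Z = -0.03763 + j0.1448 A = 0.1497∠104.6° A.
Step 7 — Complex power: S = V·I* = 5.432 + j3.641 VA.
Step 8 — Real power: P = Re(S) = 5.432 W.
Step 9 — Reactive power: Q = Im(S) = 3.641 VAR.
Step 10 — Apparent power: |S| = 6.54 VA.
Step 11 — Power factor: PF = P/|S| = 0.8306 (lagging).

(a) P = 5.432 W  (b) Q = 3.641 VAR  (c) S = 6.54 VA  (d) PF = 0.8306 (lagging)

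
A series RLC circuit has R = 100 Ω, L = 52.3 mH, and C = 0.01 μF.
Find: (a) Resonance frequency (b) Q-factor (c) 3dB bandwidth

Step 1 — Resonance condition Im(Z)=0 gives ω₀ = 1/√(LC).
Step 2 — ω₀ = 1/√(0.0523·1e-08) = 4.373e+04 rad/s.
Step 3 — f₀ = ω₀/(2π) = 6959 Hz.
Step 4 — Series Q: Q = ω₀L/R = 4.373e+04·0.0523/100 = 22.87.
Step 5 — 3dB bandwidth: Δω = ω₀/Q = 1912 rad/s; BW = Δω/(2π) = 304.3 Hz.

(a) f₀ = 6959 Hz  (b) Q = 22.87  (c) BW = 304.3 Hz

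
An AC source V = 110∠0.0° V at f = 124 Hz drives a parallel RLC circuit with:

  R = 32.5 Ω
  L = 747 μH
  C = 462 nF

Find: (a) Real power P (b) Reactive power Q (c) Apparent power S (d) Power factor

Step 1 — Angular frequency: ω = 2π·f = 2π·124 = 779.1 rad/s.
Step 2 — Component impedances:
  R: Z = R = 32.5 Ω
  L: Z = jωL = j·779.1·0.000747 = 0 + j0.582 Ω
  C: Z = 1/(jωC) = -j/(ω·C) = 0 - j2778 Ω
Step 3 — Parallel combination: 1/Z_total = 1/R + 1/L + 1/C; Z_total = 0.01042 + j0.5819 Ω = 0.582∠89.0° Ω.
Step 4 — Source phasor: V = 110∠0.0° V = 110 V.
Step 5 — Current: I = V / Z = 3.385 - j189 A = 189∠-89.0° A.
Step 6 — Complex power: S = V·I* = 372.3 + j2.079e+04 VA.
Step 7 — Real power: P = Re(S) = 372.3 W.
Step 8 — Reactive power: Q = Im(S) = 2.079e+04 VAR.
Step 9 — Apparent power: |S| = 2.079e+04 VA.
Step 10 — Power factor: PF = P/|S| = 0.01791 (lagging).

(a) P = 372.3 W  (b) Q = 2.079e+04 VAR  (c) S = 2.079e+04 VA  (d) PF = 0.01791 (lagging)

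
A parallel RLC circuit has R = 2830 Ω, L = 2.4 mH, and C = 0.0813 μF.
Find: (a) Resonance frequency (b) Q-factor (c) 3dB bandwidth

Step 1 — Resonance: ω₀ = 1/√(LC) = 1/√(0.0024·8.13e-08) = 7.159e+04 rad/s.
Step 2 — f₀ = ω₀/(2π) = 1.139e+04 Hz.
Step 3 — Parallel Q: Q = R/(ω₀L) = 2830/(7.159e+04·0.0024) = 16.47.
Step 4 — Bandwidth: Δω = ω₀/Q = 4346 rad/s; BW = Δω/(2π) = 691.7 Hz.

(a) f₀ = 1.139e+04 Hz  (b) Q = 16.47  (c) BW = 691.7 Hz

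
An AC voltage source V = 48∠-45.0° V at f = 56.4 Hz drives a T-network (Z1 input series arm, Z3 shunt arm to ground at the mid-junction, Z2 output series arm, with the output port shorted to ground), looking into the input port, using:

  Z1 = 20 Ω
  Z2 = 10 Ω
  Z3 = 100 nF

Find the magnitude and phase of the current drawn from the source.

Step 1 — Angular frequency: ω = 2π·f = 2π·56.4 = 354.4 rad/s.
Step 2 — Component impedances:
  Z1: Z = R = 20 Ω
  Z2: Z = R = 10 Ω
  Z3: Z = 1/(jωC) = -j/(ω·C) = 0 - j2.822e+04 Ω
Step 3 — With the output port shorted to ground, the output series arm Z2 runs from the junction to ground; the shunt arm Z3 also runs from the junction to ground. They appear in parallel: Z3 || Z2 = 10 - j0.003544 Ω.
Step 4 — Series with input arm Z1: Z_in = Z1 + (Z3 || Z2) = 30 - j0.003544 Ω = 30∠-0.0° Ω.
Step 5 — Source phasor: V = 48∠-45.0° V = 33.94 - j33.94 V.
Step 6 — Ohm's law: I = V / Z_total = (33.94 - j33.94) / (30 - j0.003544) = 1.132 - j1.131 A.
Step 7 — Convert to polar: |I| = 1.6 A, ∠I = -45.0°.

I = 1.6∠-45.0° A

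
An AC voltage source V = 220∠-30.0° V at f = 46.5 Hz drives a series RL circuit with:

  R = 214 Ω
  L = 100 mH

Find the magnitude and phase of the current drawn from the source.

Step 1 — Angular frequency: ω = 2π·f = 2π·46.5 = 292.2 rad/s.
Step 2 — Component impedances:
  R: Z = R = 214 Ω
  L: Z = jωL = j·292.2·0.1 = 0 + j29.22 Ω
Step 3 — Series combination: Z_total = R + L = 214 + j29.22 Ω = 216∠7.8° Ω.
Step 4 — Source phasor: V = 220∠-30.0° V = 190.5 - j110 V.
Step 5 — Ohm's law: I = V / Z_total = (190.5 - j110) / (214 + j29.22) = 0.8051 - j0.6239 A.
Step 6 — Convert to polar: |I| = 1.019 A, ∠I = -37.8°.

I = 1.019∠-37.8° A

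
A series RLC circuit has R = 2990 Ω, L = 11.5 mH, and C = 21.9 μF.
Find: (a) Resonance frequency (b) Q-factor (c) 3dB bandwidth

Step 1 — Resonance: ω₀ = 1/√(LC) = 1/√(0.0115·2.19e-05) = 1993 rad/s.
Step 2 — f₀ = ω₀/(2π) = 317.1 Hz.
Step 3 — Series Q: Q = ω₀L/R = 1993·0.0115/2990 = 0.007664.
Step 4 — Bandwidth: Δω = ω₀/Q = 2.6e+05 rad/s; BW = Δω/(2π) = 4.138e+04 Hz.

(a) f₀ = 317.1 Hz  (b) Q = 0.007664  (c) BW = 4.138e+04 Hz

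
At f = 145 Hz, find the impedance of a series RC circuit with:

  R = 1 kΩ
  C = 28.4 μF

Step 1 — Angular frequency: ω = 2π·f = 2π·145 = 911.1 rad/s.
Step 2 — Component impedances:
  R: Z = R = 1000 Ω
  C: Z = 1/(jωC) = -j/(ω·C) = 0 - j38.65 Ω
Step 3 — Series combination: Z_total = R + C = 1000 - j38.65 Ω = 1001∠-2.2° Ω.

Z = 1000 - j38.65 Ω = 1001∠-2.2° Ω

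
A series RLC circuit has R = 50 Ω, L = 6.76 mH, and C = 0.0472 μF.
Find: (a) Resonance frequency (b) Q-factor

Step 1 — Resonance condition Im(Z)=0 gives ω₀ = 1/√(LC).
Step 2 — ω₀ = 1/√(0.00676·4.72e-08) = 5.598e+04 rad/s.
Step 3 — f₀ = ω₀/(2π) = 8910 Hz.
Step 4 — Series Q: Q = ω₀L/R = 5.598e+04·0.00676/50 = 7.569.

(a) f₀ = 8910 Hz  (b) Q = 7.569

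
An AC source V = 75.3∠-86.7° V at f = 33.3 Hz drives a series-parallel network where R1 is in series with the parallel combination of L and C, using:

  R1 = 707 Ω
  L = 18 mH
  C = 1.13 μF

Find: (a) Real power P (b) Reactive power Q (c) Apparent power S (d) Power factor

Step 1 — Angular frequency: ω = 2π·f = 2π·33.3 = 209.2 rad/s.
Step 2 — Component impedances:
  R1: Z = R = 707 Ω
  L: Z = jωL = j·209.2·0.018 = 0 + j3.766 Ω
  C: Z = 1/(jωC) = -j/(ω·C) = 0 - j4230 Ω
Step 3 — Parallel branch: L || C = 1/(1/L + 1/C) = 0 + j3.769 Ω.
Step 4 — Series with R1: Z_total = R1 + (L || C) = 707 + j3.769 Ω = 707∠0.3° Ω.
Step 5 — Source phasor: V = 75.3∠-86.7° V = 4.335 - j75.18 V.
Step 6 — Current: I = V / Z = 0.005564 - j0.1064 A = 0.1065∠-87.0° A.
Step 7 — Complex power: S = V·I* = 8.02 + j0.04276 VA.
Step 8 — Real power: P = Re(S) = 8.02 W.
Step 9 — Reactive power: Q = Im(S) = 0.04276 VAR.
Step 10 — Apparent power: |S| = 8.02 VA.
Step 11 — Power factor: PF = P/|S| = 1 (lagging).

(a) P = 8.02 W  (b) Q = 0.04276 VAR  (c) S = 8.02 VA  (d) PF = 1 (lagging)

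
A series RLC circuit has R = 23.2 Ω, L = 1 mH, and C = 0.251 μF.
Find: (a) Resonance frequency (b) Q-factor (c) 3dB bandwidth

Step 1 — Resonance condition Im(Z)=0 gives ω₀ = 1/√(LC).
Step 2 — ω₀ = 1/√(0.001·2.51e-07) = 6.312e+04 rad/s.
Step 3 — f₀ = ω₀/(2π) = 1.005e+04 Hz.
Step 4 — Series Q: Q = ω₀L/R = 6.312e+04·0.001/23.2 = 2.721.
Step 5 — 3dB bandwidth: Δω = ω₀/Q = 2.32e+04 rad/s; BW = Δω/(2π) = 3692 Hz.

(a) f₀ = 1.005e+04 Hz  (b) Q = 2.721  (c) BW = 3692 Hz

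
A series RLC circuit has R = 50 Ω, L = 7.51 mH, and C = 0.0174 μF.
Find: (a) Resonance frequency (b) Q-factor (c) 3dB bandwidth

Step 1 — Resonance: ω₀ = 1/√(LC) = 1/√(0.00751·1.74e-08) = 8.748e+04 rad/s.
Step 2 — f₀ = ω₀/(2π) = 1.392e+04 Hz.
Step 3 — Series Q: Q = ω₀L/R = 8.748e+04·0.00751/50 = 13.14.
Step 4 — Bandwidth: Δω = ω₀/Q = 6658 rad/s; BW = Δω/(2π) = 1060 Hz.

(a) f₀ = 1.392e+04 Hz  (b) Q = 13.14  (c) BW = 1060 Hz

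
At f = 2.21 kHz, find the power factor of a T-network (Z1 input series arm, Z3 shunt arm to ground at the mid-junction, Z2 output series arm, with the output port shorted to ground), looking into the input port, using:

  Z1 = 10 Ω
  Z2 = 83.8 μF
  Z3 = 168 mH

Step 1 — Angular frequency: ω = 2π·f = 2π·2210 = 1.389e+04 rad/s.
Step 2 — Component impedances:
  Z1: Z = R = 10 Ω
  Z2: Z = 1/(jωC) = -j/(ω·C) = 0 - j0.8594 Ω
  Z3: Z = jωL = j·1.389e+04·0.168 = 0 + j2333 Ω
Step 3 — With the output port shorted to ground, the output series arm Z2 runs from the junction to ground; the shunt arm Z3 also runs from the junction to ground. They appear in parallel: Z3 || Z2 = 0 - j0.8597 Ω.
Step 4 — Series with input arm Z1: Z_in = Z1 + (Z3 || Z2) = 10 - j0.8597 Ω = 10.04∠-4.9° Ω.
Step 5 — Power factor: PF = cos(φ) = Re(Z)/|Z| = 10/10.037 = 0.9963.
Step 6 — Type: Im(Z) = -0.8597 ⇒ leading (phase φ = -4.9°).

PF = 0.9963 (leading, φ = -4.9°)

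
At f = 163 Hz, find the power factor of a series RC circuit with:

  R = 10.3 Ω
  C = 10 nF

Step 1 — Angular frequency: ω = 2π·f = 2π·163 = 1024 rad/s.
Step 2 — Component impedances:
  R: Z = R = 10.3 Ω
  C: Z = 1/(jωC) = -j/(ω·C) = 0 - j9.764e+04 Ω
Step 3 — Series combination: Z_total = R + C = 10.3 - j9.764e+04 Ω = 9.764e+04∠-90.0° Ω.
Step 4 — Power factor: PF = cos(φ) = Re(Z)/|Z| = 10.3/9.764e+04 = 0.0001055.
Step 5 — Type: Im(Z) = -9.764e+04 ⇒ leading (phase φ = -90.0°).

PF = 0.0001055 (leading, φ = -90.0°)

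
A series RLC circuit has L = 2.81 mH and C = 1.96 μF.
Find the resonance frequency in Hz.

Step 1 — Resonance condition Im(Z)=0 gives ω₀ = 1/√(LC).
Step 2 — ω₀ = 1/√(0.00281·1.96e-06) = 1.347e+04 rad/s.
Step 3 — f₀ = ω₀/(2π) = 2145 Hz.

f₀ = 2145 Hz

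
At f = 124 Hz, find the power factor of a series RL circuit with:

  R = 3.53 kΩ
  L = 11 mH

Step 1 — Angular frequency: ω = 2π·f = 2π·124 = 779.1 rad/s.
Step 2 — Component impedances:
  R: Z = R = 3530 Ω
  L: Z = jωL = j·779.1·0.011 = 0 + j8.57 Ω
Step 3 — Series combination: Z_total = R + L = 3530 + j8.57 Ω = 3530∠0.1° Ω.
Step 4 — Power factor: PF = cos(φ) = Re(Z)/|Z| = 3530/3530 = 1.
Step 5 — Type: Im(Z) = 8.57 ⇒ lagging (phase φ = 0.1°).

PF = 1 (lagging, φ = 0.1°)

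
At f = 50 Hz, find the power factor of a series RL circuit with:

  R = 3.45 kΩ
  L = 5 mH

Step 1 — Angular frequency: ω = 2π·f = 2π·50 = 314.2 rad/s.
Step 2 — Component impedances:
  R: Z = R = 3450 Ω
  L: Z = jωL = j·314.2·0.005 = 0 + j1.571 Ω
Step 3 — Series combination: Z_total = R + L = 3450 + j1.571 Ω = 3450∠0.0° Ω.
Step 4 — Power factor: PF = cos(φ) = Re(Z)/|Z| = 3450/3450 = 1.
Step 5 — Type: Im(Z) = 1.571 ⇒ lagging (phase φ = 0.0°).

PF = 1 (lagging, φ = 0.0°)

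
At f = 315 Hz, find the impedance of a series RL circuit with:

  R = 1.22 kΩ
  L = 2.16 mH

Step 1 — Angular frequency: ω = 2π·f = 2π·315 = 1979 rad/s.
Step 2 — Component impedances:
  R: Z = R = 1220 Ω
  L: Z = jωL = j·1979·0.00216 = 0 + j4.275 Ω
Step 3 — Series combination: Z_total = R + L = 1220 + j4.275 Ω = 1220∠0.2° Ω.

Z = 1220 + j4.275 Ω = 1220∠0.2° Ω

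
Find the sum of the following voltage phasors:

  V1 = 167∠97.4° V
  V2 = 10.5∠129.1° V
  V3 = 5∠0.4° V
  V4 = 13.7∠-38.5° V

Step 1 — Convert each phasor to rectangular form:
  V1 = 167·(cos(97.4°) + j·sin(97.4°)) = -21.51 + j165.6 V
  V2 = 10.5·(cos(129.1°) + j·sin(129.1°)) = -6.622 + j8.148 V
  V3 = 5·(cos(0.4°) + j·sin(0.4°)) = 5 + j0.03491 V
  V4 = 13.7·(cos(-38.5°) + j·sin(-38.5°)) = 10.72 - j8.528 V
Step 2 — Sum components: V_total = -12.41 + j165.3 V.
Step 3 — Convert to polar: |V_total| = 165.7 V, ∠V_total = 94.3°.

V_total = 165.7∠94.3° V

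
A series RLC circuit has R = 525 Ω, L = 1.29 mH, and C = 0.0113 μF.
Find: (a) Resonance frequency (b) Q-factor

Step 1 — Resonance condition Im(Z)=0 gives ω₀ = 1/√(LC).
Step 2 — ω₀ = 1/√(0.00129·1.13e-08) = 2.619e+05 rad/s.
Step 3 — f₀ = ω₀/(2π) = 4.169e+04 Hz.
Step 4 — Series Q: Q = ω₀L/R = 2.619e+05·0.00129/525 = 0.6436.

(a) f₀ = 4.169e+04 Hz  (b) Q = 0.6436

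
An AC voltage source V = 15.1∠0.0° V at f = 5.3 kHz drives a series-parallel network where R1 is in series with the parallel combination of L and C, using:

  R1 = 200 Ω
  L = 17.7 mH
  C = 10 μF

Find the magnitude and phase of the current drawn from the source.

Step 1 — Angular frequency: ω = 2π·f = 2π·5300 = 3.33e+04 rad/s.
Step 2 — Component impedances:
  R1: Z = R = 200 Ω
  L: Z = jωL = j·3.33e+04·0.0177 = 0 + j589.4 Ω
  C: Z = 1/(jωC) = -j/(ω·C) = 0 - j3.003 Ω
Step 3 — Parallel branch: L || C = 1/(1/L + 1/C) = 0 - j3.018 Ω.
Step 4 — Series with R1: Z_total = R1 + (L || C) = 200 - j3.018 Ω = 200∠-0.9° Ω.
Step 5 — Source phasor: V = 15.1∠0.0° V = 15.1 V.
Step 6 — Ohm's law: I = V / Z_total = (15.1) / (200 - j3.018) = 0.07548 + j0.001139 A.
Step 7 — Convert to polar: |I| = 0.07549 A, ∠I = 0.9°.

I = 0.07549∠0.9° A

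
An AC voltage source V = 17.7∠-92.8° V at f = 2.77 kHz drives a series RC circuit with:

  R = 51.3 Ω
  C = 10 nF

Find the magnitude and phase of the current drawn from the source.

Step 1 — Angular frequency: ω = 2π·f = 2π·2770 = 1.74e+04 rad/s.
Step 2 — Component impedances:
  R: Z = R = 51.3 Ω
  C: Z = 1/(jωC) = -j/(ω·C) = 0 - j5746 Ω
Step 3 — Series combination: Z_total = R + C = 51.3 - j5746 Ω = 5746∠-89.5° Ω.
Step 4 — Source phasor: V = 17.7∠-92.8° V = -0.8646 - j17.68 V.
Step 5 — Ohm's law: I = V / Z_total = (-0.8646 - j17.68) / (51.3 - j5746) = 0.003075 - j0.0001779 A.
Step 6 — Convert to polar: |I| = 0.00308 A, ∠I = -3.3°.

I = 0.00308∠-3.3° A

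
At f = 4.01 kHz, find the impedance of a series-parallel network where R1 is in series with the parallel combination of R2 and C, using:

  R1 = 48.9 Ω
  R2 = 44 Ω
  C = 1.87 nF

Step 1 — Angular frequency: ω = 2π·f = 2π·4010 = 2.52e+04 rad/s.
Step 2 — Component impedances:
  R1: Z = R = 48.9 Ω
  R2: Z = R = 44 Ω
  C: Z = 1/(jωC) = -j/(ω·C) = 0 - j2.122e+04 Ω
Step 3 — Parallel branch: R2 || C = 1/(1/R2 + 1/C) = 44 - j0.09122 Ω.
Step 4 — Series with R1: Z_total = R1 + (R2 || C) = 92.9 - j0.09122 Ω = 92.9∠-0.1° Ω.

Z = 92.9 - j0.09122 Ω = 92.9∠-0.1° Ω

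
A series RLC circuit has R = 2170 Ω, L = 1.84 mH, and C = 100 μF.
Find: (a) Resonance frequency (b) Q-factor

Step 1 — Resonance condition Im(Z)=0 gives ω₀ = 1/√(LC).
Step 2 — ω₀ = 1/√(0.00184·0.0001) = 2331 rad/s.
Step 3 — f₀ = ω₀/(2π) = 371 Hz.
Step 4 — Series Q: Q = ω₀L/R = 2331·0.00184/2170 = 0.001977.

(a) f₀ = 371 Hz  (b) Q = 0.001977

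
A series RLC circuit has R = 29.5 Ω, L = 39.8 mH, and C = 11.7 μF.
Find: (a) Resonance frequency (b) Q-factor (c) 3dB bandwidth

Step 1 — Resonance: ω₀ = 1/√(LC) = 1/√(0.0398·1.17e-05) = 1465 rad/s.
Step 2 — f₀ = ω₀/(2π) = 233.2 Hz.
Step 3 — Series Q: Q = ω₀L/R = 1465·0.0398/29.5 = 1.977.
Step 4 — Bandwidth: Δω = ω₀/Q = 741.2 rad/s; BW = Δω/(2π) = 118 Hz.

(a) f₀ = 233.2 Hz  (b) Q = 1.977  (c) BW = 118 Hz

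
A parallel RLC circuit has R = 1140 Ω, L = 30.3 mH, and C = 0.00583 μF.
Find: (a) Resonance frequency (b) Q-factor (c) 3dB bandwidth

Step 1 — Resonance: ω₀ = 1/√(LC) = 1/√(0.0303·5.83e-09) = 7.524e+04 rad/s.
Step 2 — f₀ = ω₀/(2π) = 1.197e+04 Hz.
Step 3 — Parallel Q: Q = R/(ω₀L) = 1140/(7.524e+04·0.0303) = 0.5001.
Step 4 — Bandwidth: Δω = ω₀/Q = 1.505e+05 rad/s; BW = Δω/(2π) = 2.395e+04 Hz.

(a) f₀ = 1.197e+04 Hz  (b) Q = 0.5001  (c) BW = 2.395e+04 Hz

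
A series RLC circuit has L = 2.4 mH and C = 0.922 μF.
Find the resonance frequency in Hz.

Step 1 — Resonance condition Im(Z)=0 gives ω₀ = 1/√(LC).
Step 2 — ω₀ = 1/√(0.0024·9.22e-07) = 2.126e+04 rad/s.
Step 3 — f₀ = ω₀/(2π) = 3383 Hz.

f₀ = 3383 Hz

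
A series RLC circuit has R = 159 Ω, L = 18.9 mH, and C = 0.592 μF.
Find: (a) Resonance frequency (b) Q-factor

Step 1 — Resonance condition Im(Z)=0 gives ω₀ = 1/√(LC).
Step 2 — ω₀ = 1/√(0.0189·5.92e-07) = 9454 rad/s.
Step 3 — f₀ = ω₀/(2π) = 1505 Hz.
Step 4 — Series Q: Q = ω₀L/R = 9454·0.0189/159 = 1.124.

(a) f₀ = 1505 Hz  (b) Q = 1.124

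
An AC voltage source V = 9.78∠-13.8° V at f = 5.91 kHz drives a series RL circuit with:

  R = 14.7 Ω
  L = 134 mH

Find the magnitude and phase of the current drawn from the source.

Step 1 — Angular frequency: ω = 2π·f = 2π·5910 = 3.713e+04 rad/s.
Step 2 — Component impedances:
  R: Z = R = 14.7 Ω
  L: Z = jωL = j·3.713e+04·0.134 = 0 + j4976 Ω
Step 3 — Series combination: Z_total = R + L = 14.7 + j4976 Ω = 4976∠89.8° Ω.
Step 4 — Source phasor: V = 9.78∠-13.8° V = 9.498 - j2.333 V.
Step 5 — Ohm's law: I = V / Z_total = (9.498 - j2.333) / (14.7 + j4976) = -0.0004632 - j0.00191 A.
Step 6 — Convert to polar: |I| = 0.001965 A, ∠I = -103.6°.

I = 0.001965∠-103.6° A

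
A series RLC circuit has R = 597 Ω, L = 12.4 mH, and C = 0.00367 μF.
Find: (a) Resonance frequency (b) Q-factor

Step 1 — Resonance condition Im(Z)=0 gives ω₀ = 1/√(LC).
Step 2 — ω₀ = 1/√(0.0124·3.67e-09) = 1.482e+05 rad/s.
Step 3 — f₀ = ω₀/(2π) = 2.359e+04 Hz.
Step 4 — Series Q: Q = ω₀L/R = 1.482e+05·0.0124/597 = 3.079.

(a) f₀ = 2.359e+04 Hz  (b) Q = 3.079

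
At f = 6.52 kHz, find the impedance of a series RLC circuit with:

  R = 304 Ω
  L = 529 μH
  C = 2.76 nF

Step 1 — Angular frequency: ω = 2π·f = 2π·6520 = 4.097e+04 rad/s.
Step 2 — Component impedances:
  R: Z = R = 304 Ω
  L: Z = jωL = j·4.097e+04·0.000529 = 0 + j21.67 Ω
  C: Z = 1/(jωC) = -j/(ω·C) = 0 - j8844 Ω
Step 3 — Series combination: Z_total = R + L + C = 304 - j8823 Ω = 8828∠-88.0° Ω.

Z = 304 - j8823 Ω = 8828∠-88.0° Ω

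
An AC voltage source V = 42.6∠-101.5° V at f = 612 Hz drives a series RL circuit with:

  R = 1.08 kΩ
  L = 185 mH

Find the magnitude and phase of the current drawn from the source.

Step 1 — Angular frequency: ω = 2π·f = 2π·612 = 3845 rad/s.
Step 2 — Component impedances:
  R: Z = R = 1080 Ω
  L: Z = jωL = j·3845·0.185 = 0 + j711.4 Ω
Step 3 — Series combination: Z_total = R + L = 1080 + j711.4 Ω = 1293∠33.4° Ω.
Step 4 — Source phasor: V = 42.6∠-101.5° V = -8.493 - j41.74 V.
Step 5 — Ohm's law: I = V / Z_total = (-8.493 - j41.74) / (1080 + j711.4) = -0.02324 - j0.02334 A.
Step 6 — Convert to polar: |I| = 0.03294 A, ∠I = -134.9°.

I = 0.03294∠-134.9° A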